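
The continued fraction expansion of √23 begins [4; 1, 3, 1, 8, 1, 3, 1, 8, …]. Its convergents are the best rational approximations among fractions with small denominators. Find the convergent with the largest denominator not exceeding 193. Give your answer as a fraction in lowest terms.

a_0 = 4: 4/1  (≤ bound)
a_1 = 1: 5/1  (≤ bound)
a_2 = 3: 19/4  (≤ bound)
a_3 = 1: 24/5  (≤ bound)
a_4 = 8: 211/44  (≤ bound)
a_5 = 1: 235/49  (≤ bound)
a_6 = 3: 916/191  (≤ bound)
a_7 = 1: 1151/240  (> 193, stop)

916/191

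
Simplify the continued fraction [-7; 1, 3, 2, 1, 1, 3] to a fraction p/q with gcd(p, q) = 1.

-492/79

a_0 = -7: -7/1
a_1 = 1: -6/1
a_2 = 3: -25/4
a_3 = 2: -56/9
a_4 = 1: -81/13
a_5 = 1: -137/22
a_6 = 3: -492/79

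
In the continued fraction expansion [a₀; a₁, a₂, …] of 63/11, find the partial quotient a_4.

2

Apply division with remainder until the remainder is 0:
⌊63/11⌋ = 5, remainder 8
⌊11/8⌋ = 1, remainder 3
⌊8/3⌋ = 2, remainder 2
⌊3/2⌋ = 1, remainder 1
⌊2/1⌋ = 2, remainder 0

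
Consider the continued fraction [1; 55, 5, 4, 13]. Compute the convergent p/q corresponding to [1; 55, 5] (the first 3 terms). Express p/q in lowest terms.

Use the convergent recurrence hₖ = aₖ·hₖ₋₁ + hₖ₋₂ (and likewise for the denominators kₖ):
a_0 = 1: 1/1
a_1 = 55: 56/55
a_2 = 5: 281/276

281/276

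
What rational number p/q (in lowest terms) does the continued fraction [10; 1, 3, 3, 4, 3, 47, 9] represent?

831803/77248

Start with 9.
47 + 1/(9/1) = 47 + 1/9 = 424/9
3 + 1/(424/9) = 3 + 9/424 = 1281/424
4 + 1/(1281/424) = 4 + 424/1281 = 5548/1281
3 + 1/(5548/1281) = 3 + 1281/5548 = 17925/5548
3 + 1/(17925/5548) = 3 + 5548/17925 = 59323/17925
1 + 1/(59323/17925) = 1 + 17925/59323 = 77248/59323
10 + 1/(77248/59323) = 10 + 59323/77248 = 831803/77248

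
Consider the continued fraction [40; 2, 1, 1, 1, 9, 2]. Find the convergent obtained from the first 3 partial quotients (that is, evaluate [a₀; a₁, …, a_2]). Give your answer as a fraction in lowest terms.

Work from the innermost term outward:
Start with 1.
2 + 1/(1/1) = 2 + 1/1 = 3/1
40 + 1/(3/1) = 40 + 1/3 = 121/3

121/3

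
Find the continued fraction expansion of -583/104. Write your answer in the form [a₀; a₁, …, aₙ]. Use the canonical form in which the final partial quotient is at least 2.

-583 ÷ 104 → quotient -6, remainder 41
104 ÷ 41 → quotient 2, remainder 22
41 ÷ 22 → quotient 1, remainder 19
22 ÷ 19 → quotient 1, remainder 3
19 ÷ 3 → quotient 6, remainder 1
3 ÷ 1 → quotient 3, remainder 0

[-6; 2, 1, 1, 6, 3]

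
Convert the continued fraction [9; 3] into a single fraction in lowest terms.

28/3

Work from the innermost term outward:
Start with 3.
9 + 1/(3/1) = 9 + 1/3 = 28/3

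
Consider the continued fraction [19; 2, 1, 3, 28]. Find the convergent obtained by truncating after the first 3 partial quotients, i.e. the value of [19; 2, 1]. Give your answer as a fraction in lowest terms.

Start with 1.
2 + 1/(1/1) = 2 + 1/1 = 3/1
19 + 1/(3/1) = 19 + 1/3 = 58/3

58/3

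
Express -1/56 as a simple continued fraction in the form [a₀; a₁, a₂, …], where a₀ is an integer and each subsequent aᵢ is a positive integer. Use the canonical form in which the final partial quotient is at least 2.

-1 ÷ 56 → quotient -1, remainder 55
56 ÷ 55 → quotient 1, remainder 1
55 ÷ 1 → quotient 55, remainder 0

[-1; 1, 55]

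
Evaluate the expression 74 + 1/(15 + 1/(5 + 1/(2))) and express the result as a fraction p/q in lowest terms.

Build up convergents one term at a time:
a_0 = 74: 74/1
a_1 = 15: 1111/15
a_2 = 5: 5629/76
a_3 = 2: 12369/167

12369/167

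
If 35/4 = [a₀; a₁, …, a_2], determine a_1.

⌊35/4⌋ = 8, remainder 3
⌊4/3⌋ = 1, remainder 1

1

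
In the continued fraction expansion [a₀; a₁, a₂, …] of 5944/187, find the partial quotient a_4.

2

Repeatedly divide and take the remainder:
5944 ÷ 187 → quotient 31, remainder 147
187 ÷ 147 → quotient 1, remainder 40
147 ÷ 40 → quotient 3, remainder 27
40 ÷ 27 → quotient 1, remainder 13
27 ÷ 13 → quotient 2, remainder 1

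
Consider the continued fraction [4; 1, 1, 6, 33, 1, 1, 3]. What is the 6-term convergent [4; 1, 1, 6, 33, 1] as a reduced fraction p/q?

2015/444

Compute successive convergents:
a_0 = 4: 4/1
a_1 = 1: 5/1
a_2 = 1: 9/2
a_3 = 6: 59/13
a_4 = 33: 1956/431
a_5 = 1: 2015/444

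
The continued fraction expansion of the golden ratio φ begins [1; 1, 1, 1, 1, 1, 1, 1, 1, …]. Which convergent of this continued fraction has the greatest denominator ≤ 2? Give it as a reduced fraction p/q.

3/2

a_0 = 1: 1/1  (≤ bound)
a_1 = 1: 2/1  (≤ bound)
a_2 = 1: 3/2  (≤ bound)
a_3 = 1: 5/3  (> 2, stop)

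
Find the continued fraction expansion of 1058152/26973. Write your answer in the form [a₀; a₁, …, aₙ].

[39; 4, 2, 1, 7, 2, 10, 12]

Apply division with remainder until the remainder is 0:
1058152 = 39·26973 + 6205, so a_0 = 39
26973 = 4·6205 + 2153, so a_1 = 4
6205 = 2·2153 + 1899, so a_2 = 2
2153 = 1·1899 + 254, so a_3 = 1
1899 = 7·254 + 121, so a_4 = 7
254 = 2·121 + 12, so a_5 = 2
121 = 10·12 + 1, so a_6 = 10
12 = 12·1 + 0, so a_7 = 12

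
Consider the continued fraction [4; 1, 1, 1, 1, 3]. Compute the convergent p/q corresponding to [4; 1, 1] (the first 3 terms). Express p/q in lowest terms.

9/2

Compute successive convergents:
a_0 = 4: 4/1
a_1 = 1: 5/1
a_2 = 1: 9/2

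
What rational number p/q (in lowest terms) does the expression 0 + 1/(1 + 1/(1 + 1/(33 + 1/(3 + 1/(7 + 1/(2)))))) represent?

1613/3179

Starting at the tail and folding back:
Start with 2.
7 + 1/(2/1) = 7 + 1/2 = 15/2
3 + 1/(15/2) = 3 + 2/15 = 47/15
33 + 1/(47/15) = 33 + 15/47 = 1566/47
1 + 1/(1566/47) = 1 + 47/1566 = 1613/1566
1 + 1/(1613/1566) = 1 + 1566/1613 = 3179/1613
0 + 1/(3179/1613) = 0 + 1613/3179 = 1613/3179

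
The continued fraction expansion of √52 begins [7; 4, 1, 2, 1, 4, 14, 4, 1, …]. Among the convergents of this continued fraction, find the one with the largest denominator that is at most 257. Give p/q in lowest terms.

a_0 = 7: 7/1  (≤ bound)
a_1 = 4: 29/4  (≤ bound)
a_2 = 1: 36/5  (≤ bound)
a_3 = 2: 101/14  (≤ bound)
a_4 = 1: 137/19  (≤ bound)
a_5 = 4: 649/90  (≤ bound)
a_6 = 14: 9223/1279  (> 257, stop)

649/90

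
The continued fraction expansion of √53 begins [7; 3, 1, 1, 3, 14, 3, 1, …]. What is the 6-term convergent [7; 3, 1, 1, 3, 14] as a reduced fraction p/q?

Start with 14.
3 + 1/(14/1) = 3 + 1/14 = 43/14
1 + 1/(43/14) = 1 + 14/43 = 57/43
1 + 1/(57/43) = 1 + 43/57 = 100/57
3 + 1/(100/57) = 3 + 57/100 = 357/100
7 + 1/(357/100) = 7 + 100/357 = 2599/357

2599/357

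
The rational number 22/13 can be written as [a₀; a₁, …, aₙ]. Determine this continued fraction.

22 = 1·13 + 9, so a_0 = 1
13 = 1·9 + 4, so a_1 = 1
9 = 2·4 + 1, so a_2 = 2
4 = 4·1 + 0, so a_3 = 4

[1; 1, 2, 4]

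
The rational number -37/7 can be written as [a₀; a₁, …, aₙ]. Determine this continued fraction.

-37 ÷ 7 → quotient -6, remainder 5
7 ÷ 5 → quotient 1, remainder 2
5 ÷ 2 → quotient 2, remainder 1
2 ÷ 1 → quotient 2, remainder 0

[-6; 1, 2, 2]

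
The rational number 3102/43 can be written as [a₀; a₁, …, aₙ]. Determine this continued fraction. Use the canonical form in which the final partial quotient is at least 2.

[72; 7, 6]

Apply division with remainder until the remainder is 0:
⌊3102/43⌋ = 72, remainder 6
⌊43/6⌋ = 7, remainder 1
⌊6/1⌋ = 6, remainder 0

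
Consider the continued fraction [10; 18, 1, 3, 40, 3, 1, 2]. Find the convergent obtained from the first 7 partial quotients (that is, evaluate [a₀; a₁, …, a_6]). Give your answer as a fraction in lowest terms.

a_0 = 10: 10/1
a_1 = 18: 181/18
a_2 = 1: 191/19
a_3 = 3: 754/75
a_4 = 40: 30351/3019
a_5 = 3: 91807/9132
a_6 = 1: 122158/12151

122158/12151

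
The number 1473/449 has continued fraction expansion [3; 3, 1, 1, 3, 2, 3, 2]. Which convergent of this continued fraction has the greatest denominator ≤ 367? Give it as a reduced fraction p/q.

a_0 = 3: 3/1  (≤ bound)
a_1 = 3: 10/3  (≤ bound)
a_2 = 1: 13/4  (≤ bound)
a_3 = 1: 23/7  (≤ bound)
a_4 = 3: 82/25  (≤ bound)
a_5 = 2: 187/57  (≤ bound)
a_6 = 3: 643/196  (≤ bound)
a_7 = 2: 1473/449  (> 367, stop)

643/196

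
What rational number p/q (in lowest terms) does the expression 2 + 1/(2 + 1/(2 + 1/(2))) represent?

29/12

Start with 2.
2 + 1/(2/1) = 2 + 1/2 = 5/2
2 + 1/(5/2) = 2 + 2/5 = 12/5
2 + 1/(12/5) = 2 + 5/12 = 29/12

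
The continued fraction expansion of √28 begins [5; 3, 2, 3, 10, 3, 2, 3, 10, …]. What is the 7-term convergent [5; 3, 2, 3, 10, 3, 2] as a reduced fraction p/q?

9403/1777

Build up convergents one term at a time:
a_0 = 5: 5/1
a_1 = 3: 16/3
a_2 = 2: 37/7
a_3 = 3: 127/24
a_4 = 10: 1307/247
a_5 = 3: 4048/765
a_6 = 2: 9403/1777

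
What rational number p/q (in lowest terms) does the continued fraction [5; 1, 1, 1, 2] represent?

Compute successive convergents:
a_0 = 5: 5/1
a_1 = 1: 6/1
a_2 = 1: 11/2
a_3 = 1: 17/3
a_4 = 2: 45/8

45/8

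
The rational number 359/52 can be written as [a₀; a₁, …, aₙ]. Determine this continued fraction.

Run the Euclidean algorithm, recording each quotient:
359 ÷ 52 → quotient 6, remainder 47
52 ÷ 47 → quotient 1, remainder 5
47 ÷ 5 → quotient 9, remainder 2
5 ÷ 2 → quotient 2, remainder 1
2 ÷ 1 → quotient 2, remainder 0

[6; 1, 9, 2, 2]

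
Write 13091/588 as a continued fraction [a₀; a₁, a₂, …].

13091 ÷ 588 → quotient 22, remainder 155
588 ÷ 155 → quotient 3, remainder 123
155 ÷ 123 → quotient 1, remainder 32
123 ÷ 32 → quotient 3, remainder 27
32 ÷ 27 → quotient 1, remainder 5
27 ÷ 5 → quotient 5, remainder 2
5 ÷ 2 → quotient 2, remainder 1
2 ÷ 1 → quotient 2, remainder 0

[22; 3, 1, 3, 1, 5, 2, 2]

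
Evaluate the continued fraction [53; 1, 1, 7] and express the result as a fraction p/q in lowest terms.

803/15

a_0 = 53: 53/1
a_1 = 1: 54/1
a_2 = 1: 107/2
a_3 = 7: 803/15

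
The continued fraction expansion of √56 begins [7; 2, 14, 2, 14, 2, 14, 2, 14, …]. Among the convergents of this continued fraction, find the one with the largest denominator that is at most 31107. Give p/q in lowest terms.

194873/26041

a_0 = 7: 7/1  (≤ bound)
a_1 = 2: 15/2  (≤ bound)
a_2 = 14: 217/29  (≤ bound)
a_3 = 2: 449/60  (≤ bound)
a_4 = 14: 6503/869  (≤ bound)
a_5 = 2: 13455/1798  (≤ bound)
a_6 = 14: 194873/26041  (≤ bound)
a_7 = 2: 403201/53880  (> 31107, stop)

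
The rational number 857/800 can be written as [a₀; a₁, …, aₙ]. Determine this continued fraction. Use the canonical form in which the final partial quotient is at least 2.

857 ÷ 800 → quotient 1, remainder 57
800 ÷ 57 → quotient 14, remainder 2
57 ÷ 2 → quotient 28, remainder 1
2 ÷ 1 → quotient 2, remainder 0

[1; 14, 28, 2]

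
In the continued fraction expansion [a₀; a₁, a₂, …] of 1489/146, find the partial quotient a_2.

Repeatedly divide and take the remainder:
1489 = 10·146 + 29, so a_0 = 10
146 = 5·29 + 1, so a_1 = 5
29 = 29·1 + 0, so a_2 = 29

29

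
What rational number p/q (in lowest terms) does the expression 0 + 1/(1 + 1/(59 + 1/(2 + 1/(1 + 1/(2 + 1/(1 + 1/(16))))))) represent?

Work from the innermost term outward:
Start with 16.
1 + 1/(16/1) = 1 + 1/16 = 17/16
2 + 1/(17/16) = 2 + 16/17 = 50/17
1 + 1/(50/17) = 1 + 17/50 = 67/50
2 + 1/(67/50) = 2 + 50/67 = 184/67
59 + 1/(184/67) = 59 + 67/184 = 10923/184
1 + 1/(10923/184) = 1 + 184/10923 = 11107/10923
0 + 1/(11107/10923) = 0 + 10923/11107 = 10923/11107

10923/11107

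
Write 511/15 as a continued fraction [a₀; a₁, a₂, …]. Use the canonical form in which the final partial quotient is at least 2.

[34; 15]

Repeatedly divide and take the remainder:
511 ÷ 15 → quotient 34, remainder 1
15 ÷ 1 → quotient 15, remainder 0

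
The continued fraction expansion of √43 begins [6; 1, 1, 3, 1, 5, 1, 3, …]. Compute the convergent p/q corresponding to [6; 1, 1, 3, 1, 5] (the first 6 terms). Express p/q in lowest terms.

341/52

Start with 5.
1 + 1/(5/1) = 1 + 1/5 = 6/5
3 + 1/(6/5) = 3 + 5/6 = 23/6
1 + 1/(23/6) = 1 + 6/23 = 29/23
1 + 1/(29/23) = 1 + 23/29 = 52/29
6 + 1/(52/29) = 6 + 29/52 = 341/52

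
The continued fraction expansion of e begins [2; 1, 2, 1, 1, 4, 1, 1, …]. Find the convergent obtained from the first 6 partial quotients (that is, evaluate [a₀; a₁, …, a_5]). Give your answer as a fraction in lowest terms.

a_0 = 2: 2/1
a_1 = 1: 3/1
a_2 = 2: 8/3
a_3 = 1: 11/4
a_4 = 1: 19/7
a_5 = 4: 87/32

87/32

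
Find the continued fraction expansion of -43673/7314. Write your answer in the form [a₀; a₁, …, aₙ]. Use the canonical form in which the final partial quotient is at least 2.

[-6; 34, 1, 1, 1, 34, 2]

Run the Euclidean algorithm, recording each quotient:
-43673 = -6·7314 + 211, so a_0 = -6
7314 = 34·211 + 140, so a_1 = 34
211 = 1·140 + 71, so a_2 = 1
140 = 1·71 + 69, so a_3 = 1
71 = 1·69 + 2, so a_4 = 1
69 = 34·2 + 1, so a_5 = 34
2 = 2·1 + 0, so a_6 = 2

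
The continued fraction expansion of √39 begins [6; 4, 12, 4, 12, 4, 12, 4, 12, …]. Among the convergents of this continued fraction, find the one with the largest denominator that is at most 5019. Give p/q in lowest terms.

15294/2449

a_0 = 6: 6/1  (≤ bound)
a_1 = 4: 25/4  (≤ bound)
a_2 = 12: 306/49  (≤ bound)
a_3 = 4: 1249/200  (≤ bound)
a_4 = 12: 15294/2449  (≤ bound)
a_5 = 4: 62425/9996  (> 5019, stop)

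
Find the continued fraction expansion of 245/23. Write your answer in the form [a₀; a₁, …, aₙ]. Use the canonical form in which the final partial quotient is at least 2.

[10; 1, 1, 1, 7]

245 = 10·23 + 15, so a_0 = 10
23 = 1·15 + 8, so a_1 = 1
15 = 1·8 + 7, so a_2 = 1
8 = 1·7 + 1, so a_3 = 1
7 = 7·1 + 0, so a_4 = 7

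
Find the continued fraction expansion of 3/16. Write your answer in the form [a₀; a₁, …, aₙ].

[0; 5, 3]

Run the Euclidean algorithm, recording each quotient:
3 = 0·16 + 3, so a_0 = 0
16 = 5·3 + 1, so a_1 = 5
3 = 3·1 + 0, so a_2 = 3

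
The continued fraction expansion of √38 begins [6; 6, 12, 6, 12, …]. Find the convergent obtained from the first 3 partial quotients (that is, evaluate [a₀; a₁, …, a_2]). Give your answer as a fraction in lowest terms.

450/73

Start with 12.
6 + 1/(12/1) = 6 + 1/12 = 73/12
6 + 1/(73/12) = 6 + 12/73 = 450/73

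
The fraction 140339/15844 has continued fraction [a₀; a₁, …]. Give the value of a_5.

2

140339 = 8·15844 + 13587, so a_0 = 8
15844 = 1·13587 + 2257, so a_1 = 1
13587 = 6·2257 + 45, so a_2 = 6
2257 = 50·45 + 7, so a_3 = 50
45 = 6·7 + 3, so a_4 = 6
7 = 2·3 + 1, so a_5 = 2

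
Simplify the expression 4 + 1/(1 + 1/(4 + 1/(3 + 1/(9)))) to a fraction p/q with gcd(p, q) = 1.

Start with 9.
3 + 1/(9/1) = 3 + 1/9 = 28/9
4 + 1/(28/9) = 4 + 9/28 = 121/28
1 + 1/(121/28) = 1 + 28/121 = 149/121
4 + 1/(149/121) = 4 + 121/149 = 717/149

717/149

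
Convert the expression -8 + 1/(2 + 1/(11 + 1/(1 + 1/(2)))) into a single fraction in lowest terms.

-549/73

a_0 = -8: -8/1
a_1 = 2: -15/2
a_2 = 11: -173/23
a_3 = 1: -188/25
a_4 = 2: -549/73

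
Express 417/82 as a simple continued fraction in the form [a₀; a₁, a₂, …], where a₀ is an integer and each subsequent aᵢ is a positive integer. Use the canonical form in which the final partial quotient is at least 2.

417 ÷ 82 → quotient 5, remainder 7
82 ÷ 7 → quotient 11, remainder 5
7 ÷ 5 → quotient 1, remainder 2
5 ÷ 2 → quotient 2, remainder 1
2 ÷ 1 → quotient 2, remainder 0

[5; 11, 1, 2, 2]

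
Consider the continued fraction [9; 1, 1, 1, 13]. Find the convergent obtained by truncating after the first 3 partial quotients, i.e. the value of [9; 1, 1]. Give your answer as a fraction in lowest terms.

19/2

Use the convergent recurrence hₖ = aₖ·hₖ₋₁ + hₖ₋₂ (and likewise for the denominators kₖ):
a_0 = 9: 9/1
a_1 = 1: 10/1
a_2 = 1: 19/2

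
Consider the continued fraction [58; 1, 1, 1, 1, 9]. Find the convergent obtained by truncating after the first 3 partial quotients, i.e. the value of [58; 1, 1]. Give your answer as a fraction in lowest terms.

117/2

Build up convergents one term at a time:
a_0 = 58: 58/1
a_1 = 1: 59/1
a_2 = 1: 117/2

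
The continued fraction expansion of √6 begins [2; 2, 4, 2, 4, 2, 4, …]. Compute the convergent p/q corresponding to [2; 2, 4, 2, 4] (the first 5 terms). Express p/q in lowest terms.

Work from the innermost term outward:
Start with 4.
2 + 1/(4/1) = 2 + 1/4 = 9/4
4 + 1/(9/4) = 4 + 4/9 = 40/9
2 + 1/(40/9) = 2 + 9/40 = 89/40
2 + 1/(89/40) = 2 + 40/89 = 218/89

218/89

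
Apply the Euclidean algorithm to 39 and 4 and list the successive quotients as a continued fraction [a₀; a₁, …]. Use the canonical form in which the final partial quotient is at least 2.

Repeatedly divide and take the remainder:
39 = 9·4 + 3, so a_0 = 9
4 = 1·3 + 1, so a_1 = 1
3 = 3·1 + 0, so a_2 = 3

[9; 1, 3]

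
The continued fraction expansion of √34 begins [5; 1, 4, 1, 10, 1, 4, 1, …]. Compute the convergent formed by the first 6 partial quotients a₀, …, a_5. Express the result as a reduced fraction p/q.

414/71

Collapse the nested fraction from the inside out:
Start with 1.
10 + 1/(1/1) = 10 + 1/1 = 11/1
1 + 1/(11/1) = 1 + 1/11 = 12/11
4 + 1/(12/11) = 4 + 11/12 = 59/12
1 + 1/(59/12) = 1 + 12/59 = 71/59
5 + 1/(71/59) = 5 + 59/71 = 414/71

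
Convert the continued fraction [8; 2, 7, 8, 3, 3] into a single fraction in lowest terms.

10711/1265

Start with 3.
3 + 1/(3/1) = 3 + 1/3 = 10/3
8 + 1/(10/3) = 8 + 3/10 = 83/10
7 + 1/(83/10) = 7 + 10/83 = 591/83
2 + 1/(591/83) = 2 + 83/591 = 1265/591
8 + 1/(1265/591) = 8 + 591/1265 = 10711/1265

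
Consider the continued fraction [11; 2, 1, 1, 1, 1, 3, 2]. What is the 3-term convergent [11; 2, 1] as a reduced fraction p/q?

Collapse the nested fraction from the inside out:
Start with 1.
2 + 1/(1/1) = 2 + 1/1 = 3/1
11 + 1/(3/1) = 11 + 1/3 = 34/3

34/3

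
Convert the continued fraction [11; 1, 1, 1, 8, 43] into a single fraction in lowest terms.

Build up convergents one term at a time:
a_0 = 11: 11/1
a_1 = 1: 12/1
a_2 = 1: 23/2
a_3 = 1: 35/3
a_4 = 8: 303/26
a_5 = 43: 13064/1121

13064/1121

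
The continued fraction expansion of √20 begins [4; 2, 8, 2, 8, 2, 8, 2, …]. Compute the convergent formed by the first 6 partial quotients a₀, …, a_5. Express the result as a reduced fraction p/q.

2889/646

Use the convergent recurrence hₖ = aₖ·hₖ₋₁ + hₖ₋₂ (and likewise for the denominators kₖ):
a_0 = 4: 4/1
a_1 = 2: 9/2
a_2 = 8: 76/17
a_3 = 2: 161/36
a_4 = 8: 1364/305
a_5 = 2: 2889/646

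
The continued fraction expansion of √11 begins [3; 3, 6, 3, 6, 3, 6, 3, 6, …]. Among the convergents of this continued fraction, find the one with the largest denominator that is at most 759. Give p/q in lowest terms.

1257/379

List convergents until the denominator exceeds the bound:
a_0 = 3: 3/1  (≤ bound)
a_1 = 3: 10/3  (≤ bound)
a_2 = 6: 63/19  (≤ bound)
a_3 = 3: 199/60  (≤ bound)
a_4 = 6: 1257/379  (≤ bound)
a_5 = 3: 3970/1197  (> 759, stop)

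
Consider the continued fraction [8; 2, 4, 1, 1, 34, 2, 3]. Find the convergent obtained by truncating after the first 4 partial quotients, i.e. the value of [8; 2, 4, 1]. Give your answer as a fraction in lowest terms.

93/11

Work from the innermost term outward:
Start with 1.
4 + 1/(1/1) = 4 + 1/1 = 5/1
2 + 1/(5/1) = 2 + 1/5 = 11/5
8 + 1/(11/5) = 8 + 5/11 = 93/11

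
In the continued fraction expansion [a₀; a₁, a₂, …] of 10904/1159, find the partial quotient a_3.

4

10904 = 9·1159 + 473, so a_0 = 9
1159 = 2·473 + 213, so a_1 = 2
473 = 2·213 + 47, so a_2 = 2
213 = 4·47 + 25, so a_3 = 4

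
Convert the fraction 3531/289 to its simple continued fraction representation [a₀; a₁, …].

Repeatedly divide and take the remainder:
⌊3531/289⌋ = 12, remainder 63
⌊289/63⌋ = 4, remainder 37
⌊63/37⌋ = 1, remainder 26
⌊37/26⌋ = 1, remainder 11
⌊26/11⌋ = 2, remainder 4
⌊11/4⌋ = 2, remainder 3
⌊4/3⌋ = 1, remainder 1
⌊3/1⌋ = 3, remainder 0

[12; 4, 1, 1, 2, 2, 1, 3]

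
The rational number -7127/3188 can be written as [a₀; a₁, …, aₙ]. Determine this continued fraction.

-7127 = -3·3188 + 2437, so a_0 = -3
3188 = 1·2437 + 751, so a_1 = 1
2437 = 3·751 + 184, so a_2 = 3
751 = 4·184 + 15, so a_3 = 4
184 = 12·15 + 4, so a_4 = 12
15 = 3·4 + 3, so a_5 = 3
4 = 1·3 + 1, so a_6 = 1
3 = 3·1 + 0, so a_7 = 3

[-3; 1, 3, 4, 12, 3, 1, 3]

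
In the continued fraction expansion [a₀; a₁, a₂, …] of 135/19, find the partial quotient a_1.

9

135 = 7·19 + 2, so a_0 = 7
19 = 9·2 + 1, so a_1 = 9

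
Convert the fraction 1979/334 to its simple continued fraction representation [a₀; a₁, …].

⌊1979/334⌋ = 5, remainder 309
⌊334/309⌋ = 1, remainder 25
⌊309/25⌋ = 12, remainder 9
⌊25/9⌋ = 2, remainder 7
⌊9/7⌋ = 1, remainder 2
⌊7/2⌋ = 3, remainder 1
⌊2/1⌋ = 2, remainder 0

[5; 1, 12, 2, 1, 3, 2]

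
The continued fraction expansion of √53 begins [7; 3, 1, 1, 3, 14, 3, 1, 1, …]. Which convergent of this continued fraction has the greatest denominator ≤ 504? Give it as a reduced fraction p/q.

List convergents until the denominator exceeds the bound:
a_0 = 7: 7/1  (≤ bound)
a_1 = 3: 22/3  (≤ bound)
a_2 = 1: 29/4  (≤ bound)
a_3 = 1: 51/7  (≤ bound)
a_4 = 3: 182/25  (≤ bound)
a_5 = 14: 2599/357  (≤ bound)
a_6 = 3: 7979/1096  (> 504, stop)

2599/357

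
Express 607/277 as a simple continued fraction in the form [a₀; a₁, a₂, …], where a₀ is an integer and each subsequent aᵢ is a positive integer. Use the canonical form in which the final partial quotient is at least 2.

[2; 5, 4, 2, 2, 2]

⌊607/277⌋ = 2, remainder 53
⌊277/53⌋ = 5, remainder 12
⌊53/12⌋ = 4, remainder 5
⌊12/5⌋ = 2, remainder 2
⌊5/2⌋ = 2, remainder 1
⌊2/1⌋ = 2, remainder 0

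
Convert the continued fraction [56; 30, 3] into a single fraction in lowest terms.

Use the convergent recurrence hₖ = aₖ·hₖ₋₁ + hₖ₋₂ (and likewise for the denominators kₖ):
a_0 = 56: 56/1
a_1 = 30: 1681/30
a_2 = 3: 5099/91

5099/91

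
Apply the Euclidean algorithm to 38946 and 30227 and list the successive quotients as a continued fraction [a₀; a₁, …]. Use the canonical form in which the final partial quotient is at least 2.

⌊38946/30227⌋ = 1, remainder 8719
⌊30227/8719⌋ = 3, remainder 4070
⌊8719/4070⌋ = 2, remainder 579
⌊4070/579⌋ = 7, remainder 17
⌊579/17⌋ = 34, remainder 1
⌊17/1⌋ = 17, remainder 0

[1; 3, 2, 7, 34, 17]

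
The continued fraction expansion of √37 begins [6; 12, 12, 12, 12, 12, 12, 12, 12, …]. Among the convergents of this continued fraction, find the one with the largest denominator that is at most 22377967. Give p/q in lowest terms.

18798954/3090529

a_0 = 6: 6/1  (≤ bound)
a_1 = 12: 73/12  (≤ bound)
a_2 = 12: 882/145  (≤ bound)
a_3 = 12: 10657/1752  (≤ bound)
a_4 = 12: 128766/21169  (≤ bound)
a_5 = 12: 1555849/255780  (≤ bound)
a_6 = 12: 18798954/3090529  (≤ bound)
a_7 = 12: 227143297/37342128  (> 22377967, stop)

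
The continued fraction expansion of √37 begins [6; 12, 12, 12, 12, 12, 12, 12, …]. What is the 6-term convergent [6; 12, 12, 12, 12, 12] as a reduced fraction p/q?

a_0 = 6: 6/1
a_1 = 12: 73/12
a_2 = 12: 882/145
a_3 = 12: 10657/1752
a_4 = 12: 128766/21169
a_5 = 12: 1555849/255780

1555849/255780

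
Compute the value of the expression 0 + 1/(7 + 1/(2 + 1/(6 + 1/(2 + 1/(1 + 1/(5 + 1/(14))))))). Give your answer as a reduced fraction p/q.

Use the convergent recurrence hₖ = aₖ·hₖ₋₁ + hₖ₋₂ (and likewise for the denominators kₖ):
a_0 = 0: 0/1
a_1 = 7: 1/7
a_2 = 2: 2/15
a_3 = 6: 13/97
a_4 = 2: 28/209
a_5 = 1: 41/306
a_6 = 5: 233/1739
a_7 = 14: 3303/24652

3303/24652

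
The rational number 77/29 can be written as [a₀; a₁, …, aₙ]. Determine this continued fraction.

[2; 1, 1, 1, 9]

Run the Euclidean algorithm, recording each quotient:
⌊77/29⌋ = 2, remainder 19
⌊29/19⌋ = 1, remainder 10
⌊19/10⌋ = 1, remainder 9
⌊10/9⌋ = 1, remainder 1
⌊9/1⌋ = 9, remainder 0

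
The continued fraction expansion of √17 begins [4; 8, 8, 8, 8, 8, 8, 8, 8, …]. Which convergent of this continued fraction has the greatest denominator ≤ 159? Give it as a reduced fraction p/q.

268/65

a_0 = 4: 4/1  (≤ bound)
a_1 = 8: 33/8  (≤ bound)
a_2 = 8: 268/65  (≤ bound)
a_3 = 8: 2177/528  (> 159, stop)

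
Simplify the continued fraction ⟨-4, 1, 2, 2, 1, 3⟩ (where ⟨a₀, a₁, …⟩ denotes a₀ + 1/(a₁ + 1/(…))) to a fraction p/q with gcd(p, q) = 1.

-122/37

a_0 = -4: -4/1
a_1 = 1: -3/1
a_2 = 2: -10/3
a_3 = 2: -23/7
a_4 = 1: -33/10
a_5 = 3: -122/37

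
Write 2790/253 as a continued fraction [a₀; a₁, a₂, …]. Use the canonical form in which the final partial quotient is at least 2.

[11; 36, 7]

Run the Euclidean algorithm, recording each quotient:
2790 = 11·253 + 7, so a_0 = 11
253 = 36·7 + 1, so a_1 = 36
7 = 7·1 + 0, so a_2 = 7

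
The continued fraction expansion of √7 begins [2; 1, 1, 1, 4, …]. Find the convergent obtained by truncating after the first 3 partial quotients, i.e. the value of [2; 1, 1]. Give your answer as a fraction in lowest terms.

a_0 = 2: 2/1
a_1 = 1: 3/1
a_2 = 1: 5/2

5/2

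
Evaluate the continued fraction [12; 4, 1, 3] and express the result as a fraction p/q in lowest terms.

232/19

Start with 3.
1 + 1/(3/1) = 1 + 1/3 = 4/3
4 + 1/(4/3) = 4 + 3/4 = 19/4
12 + 1/(19/4) = 12 + 4/19 = 232/19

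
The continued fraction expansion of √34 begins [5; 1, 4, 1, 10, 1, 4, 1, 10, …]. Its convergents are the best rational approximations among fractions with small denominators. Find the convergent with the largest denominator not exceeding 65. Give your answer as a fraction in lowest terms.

379/65

List convergents until the denominator exceeds the bound:
a_0 = 5: 5/1  (≤ bound)
a_1 = 1: 6/1  (≤ bound)
a_2 = 4: 29/5  (≤ bound)
a_3 = 1: 35/6  (≤ bound)
a_4 = 10: 379/65  (≤ bound)
a_5 = 1: 414/71  (> 65, stop)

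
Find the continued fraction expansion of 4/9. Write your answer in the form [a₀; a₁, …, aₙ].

[0; 2, 4]

4 = 0·9 + 4, so a_0 = 0
9 = 2·4 + 1, so a_1 = 2
4 = 4·1 + 0, so a_2 = 4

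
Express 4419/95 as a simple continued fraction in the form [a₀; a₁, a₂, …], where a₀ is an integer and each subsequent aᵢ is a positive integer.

[46; 1, 1, 15, 3]

Apply division with remainder until the remainder is 0:
4419 = 46·95 + 49, so a_0 = 46
95 = 1·49 + 46, so a_1 = 1
49 = 1·46 + 3, so a_2 = 1
46 = 15·3 + 1, so a_3 = 15
3 = 3·1 + 0, so a_4 = 3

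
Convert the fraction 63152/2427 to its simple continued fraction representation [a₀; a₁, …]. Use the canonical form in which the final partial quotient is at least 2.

Repeatedly divide and take the remainder:
63152 = 26·2427 + 50, so a_0 = 26
2427 = 48·50 + 27, so a_1 = 48
50 = 1·27 + 23, so a_2 = 1
27 = 1·23 + 4, so a_3 = 1
23 = 5·4 + 3, so a_4 = 5
4 = 1·3 + 1, so a_5 = 1
3 = 3·1 + 0, so a_6 = 3

[26; 48, 1, 1, 5, 1, 3]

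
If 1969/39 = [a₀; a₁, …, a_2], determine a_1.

2

1969 = 50·39 + 19, so a_0 = 50
39 = 2·19 + 1, so a_1 = 2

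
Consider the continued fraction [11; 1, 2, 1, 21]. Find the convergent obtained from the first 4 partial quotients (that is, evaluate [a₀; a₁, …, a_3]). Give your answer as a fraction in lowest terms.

a_0 = 11: 11/1
a_1 = 1: 12/1
a_2 = 2: 35/3
a_3 = 1: 47/4

47/4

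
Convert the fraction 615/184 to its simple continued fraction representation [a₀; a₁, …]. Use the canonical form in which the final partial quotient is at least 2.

615 = 3·184 + 63, so a_0 = 3
184 = 2·63 + 58, so a_1 = 2
63 = 1·58 + 5, so a_2 = 1
58 = 11·5 + 3, so a_3 = 11
5 = 1·3 + 2, so a_4 = 1
3 = 1·2 + 1, so a_5 = 1
2 = 2·1 + 0, so a_6 = 2

[3; 2, 1, 11, 1, 1, 2]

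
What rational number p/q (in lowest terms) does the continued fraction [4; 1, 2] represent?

14/3

Start with 2.
1 + 1/(2/1) = 1 + 1/2 = 3/2
4 + 1/(3/2) = 4 + 2/3 = 14/3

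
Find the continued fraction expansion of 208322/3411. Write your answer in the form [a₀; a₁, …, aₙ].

[61; 13, 1, 1, 2, 3, 2, 6]

⌊208322/3411⌋ = 61, remainder 251
⌊3411/251⌋ = 13, remainder 148
⌊251/148⌋ = 1, remainder 103
⌊148/103⌋ = 1, remainder 45
⌊103/45⌋ = 2, remainder 13
⌊45/13⌋ = 3, remainder 6
⌊13/6⌋ = 2, remainder 1
⌊6/1⌋ = 6, remainder 0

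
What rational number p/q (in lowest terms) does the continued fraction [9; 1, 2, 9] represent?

271/28

a_0 = 9: 9/1
a_1 = 1: 10/1
a_2 = 2: 29/3
a_3 = 9: 271/28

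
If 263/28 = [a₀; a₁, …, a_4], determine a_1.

2

Apply division with remainder until the remainder is 0:
⌊263/28⌋ = 9, remainder 11
⌊28/11⌋ = 2, remainder 6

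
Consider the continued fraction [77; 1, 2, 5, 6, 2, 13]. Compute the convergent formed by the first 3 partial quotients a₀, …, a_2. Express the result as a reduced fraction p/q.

a_0 = 77: 77/1
a_1 = 1: 78/1
a_2 = 2: 233/3

233/3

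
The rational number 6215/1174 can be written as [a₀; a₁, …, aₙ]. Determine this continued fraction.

6215 = 5·1174 + 345, so a_0 = 5
1174 = 3·345 + 139, so a_1 = 3
345 = 2·139 + 67, so a_2 = 2
139 = 2·67 + 5, so a_3 = 2
67 = 13·5 + 2, so a_4 = 13
5 = 2·2 + 1, so a_5 = 2
2 = 2·1 + 0, so a_6 = 2

[5; 3, 2, 2, 13, 2, 2]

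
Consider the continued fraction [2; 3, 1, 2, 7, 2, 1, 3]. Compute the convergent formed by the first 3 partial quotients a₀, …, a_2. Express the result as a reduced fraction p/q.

9/4

Start with 1.
3 + 1/(1/1) = 3 + 1/1 = 4/1
2 + 1/(4/1) = 2 + 1/4 = 9/4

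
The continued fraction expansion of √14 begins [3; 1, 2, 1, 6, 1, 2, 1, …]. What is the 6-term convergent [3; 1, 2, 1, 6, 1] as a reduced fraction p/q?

a_0 = 3: 3/1
a_1 = 1: 4/1
a_2 = 2: 11/3
a_3 = 1: 15/4
a_4 = 6: 101/27
a_5 = 1: 116/31

116/31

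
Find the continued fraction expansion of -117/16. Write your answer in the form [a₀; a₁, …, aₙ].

-117 ÷ 16 → quotient -8, remainder 11
16 ÷ 11 → quotient 1, remainder 5
11 ÷ 5 → quotient 2, remainder 1
5 ÷ 1 → quotient 5, remainder 0

[-8; 1, 2, 5]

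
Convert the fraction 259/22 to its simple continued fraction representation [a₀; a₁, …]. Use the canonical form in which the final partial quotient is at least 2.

[11; 1, 3, 2, 2]

259 ÷ 22 → quotient 11, remainder 17
22 ÷ 17 → quotient 1, remainder 5
17 ÷ 5 → quotient 3, remainder 2
5 ÷ 2 → quotient 2, remainder 1
2 ÷ 1 → quotient 2, remainder 0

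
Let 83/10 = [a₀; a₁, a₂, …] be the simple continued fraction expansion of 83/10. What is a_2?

3

⌊83/10⌋ = 8, remainder 3
⌊10/3⌋ = 3, remainder 1
⌊3/1⌋ = 3, remainder 0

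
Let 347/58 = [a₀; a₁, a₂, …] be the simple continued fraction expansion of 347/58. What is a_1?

1

347 = 5·58 + 57, so a_0 = 5
58 = 1·57 + 1, so a_1 = 1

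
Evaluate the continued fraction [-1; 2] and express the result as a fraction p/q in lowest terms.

Collapse the nested fraction from the inside out:
Start with 2.
-1 + 1/(2/1) = -1 + 1/2 = -1/2

-1/2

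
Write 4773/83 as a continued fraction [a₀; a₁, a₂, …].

4773 = 57·83 + 42, so a_0 = 57
83 = 1·42 + 41, so a_1 = 1
42 = 1·41 + 1, so a_2 = 1
41 = 41·1 + 0, so a_3 = 41

[57; 1, 1, 41]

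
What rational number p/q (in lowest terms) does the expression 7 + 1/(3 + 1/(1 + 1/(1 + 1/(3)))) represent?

182/25

Build up convergents one term at a time:
a_0 = 7: 7/1
a_1 = 3: 22/3
a_2 = 1: 29/4
a_3 = 1: 51/7
a_4 = 3: 182/25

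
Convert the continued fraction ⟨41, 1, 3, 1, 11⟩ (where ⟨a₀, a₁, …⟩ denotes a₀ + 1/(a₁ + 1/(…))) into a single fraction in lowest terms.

2466/59

Build up convergents one term at a time:
a_0 = 41: 41/1
a_1 = 1: 42/1
a_2 = 3: 167/4
a_3 = 1: 209/5
a_4 = 11: 2466/59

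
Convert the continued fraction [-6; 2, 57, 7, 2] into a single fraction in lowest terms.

a_0 = -6: -6/1
a_1 = 2: -11/2
a_2 = 57: -633/115
a_3 = 7: -4442/807
a_4 = 2: -9517/1729

-9517/1729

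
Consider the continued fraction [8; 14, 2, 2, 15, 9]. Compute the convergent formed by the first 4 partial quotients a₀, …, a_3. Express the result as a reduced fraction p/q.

a_0 = 8: 8/1
a_1 = 14: 113/14
a_2 = 2: 234/29
a_3 = 2: 581/72

581/72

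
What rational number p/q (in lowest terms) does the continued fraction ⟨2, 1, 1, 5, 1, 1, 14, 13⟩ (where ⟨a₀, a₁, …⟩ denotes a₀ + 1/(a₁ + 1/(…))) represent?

11592/4561

Compute successive convergents:
a_0 = 2: 2/1
a_1 = 1: 3/1
a_2 = 1: 5/2
a_3 = 5: 28/11
a_4 = 1: 33/13
a_5 = 1: 61/24
a_6 = 14: 887/349
a_7 = 13: 11592/4561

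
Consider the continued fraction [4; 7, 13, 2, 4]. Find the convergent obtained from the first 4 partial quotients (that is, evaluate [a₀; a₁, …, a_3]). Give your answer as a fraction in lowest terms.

791/191

Start with 2.
13 + 1/(2/1) = 13 + 1/2 = 27/2
7 + 1/(27/2) = 7 + 2/27 = 191/27
4 + 1/(191/27) = 4 + 27/191 = 791/191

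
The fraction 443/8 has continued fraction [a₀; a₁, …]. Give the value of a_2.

Run the Euclidean algorithm, recording each quotient:
443 = 55·8 + 3, so a_0 = 55
8 = 2·3 + 2, so a_1 = 2
3 = 1·2 + 1, so a_2 = 1

1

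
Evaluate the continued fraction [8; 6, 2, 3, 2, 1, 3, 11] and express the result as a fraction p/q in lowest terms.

50278/6165

Use the convergent recurrence hₖ = aₖ·hₖ₋₁ + hₖ₋₂ (and likewise for the denominators kₖ):
a_0 = 8: 8/1
a_1 = 6: 49/6
a_2 = 2: 106/13
a_3 = 3: 367/45
a_4 = 2: 840/103
a_5 = 1: 1207/148
a_6 = 3: 4461/547
a_7 = 11: 50278/6165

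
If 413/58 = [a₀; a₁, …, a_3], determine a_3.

2

⌊413/58⌋ = 7, remainder 7
⌊58/7⌋ = 8, remainder 2
⌊7/2⌋ = 3, remainder 1
⌊2/1⌋ = 2, remainder 0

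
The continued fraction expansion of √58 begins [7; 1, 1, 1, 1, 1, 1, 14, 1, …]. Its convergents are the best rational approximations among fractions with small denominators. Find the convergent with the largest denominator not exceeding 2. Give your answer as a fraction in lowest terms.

15/2

a_0 = 7: 7/1  (≤ bound)
a_1 = 1: 8/1  (≤ bound)
a_2 = 1: 15/2  (≤ bound)
a_3 = 1: 23/3  (> 2, stop)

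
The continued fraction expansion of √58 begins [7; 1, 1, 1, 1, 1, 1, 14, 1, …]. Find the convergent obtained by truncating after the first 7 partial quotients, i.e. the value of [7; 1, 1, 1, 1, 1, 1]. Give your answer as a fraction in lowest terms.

a_0 = 7: 7/1
a_1 = 1: 8/1
a_2 = 1: 15/2
a_3 = 1: 23/3
a_4 = 1: 38/5
a_5 = 1: 61/8
a_6 = 1: 99/13

99/13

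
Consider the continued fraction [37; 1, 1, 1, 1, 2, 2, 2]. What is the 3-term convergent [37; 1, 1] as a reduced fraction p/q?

75/2

Start with 1.
1 + 1/(1/1) = 1 + 1/1 = 2/1
37 + 1/(2/1) = 37 + 1/2 = 75/2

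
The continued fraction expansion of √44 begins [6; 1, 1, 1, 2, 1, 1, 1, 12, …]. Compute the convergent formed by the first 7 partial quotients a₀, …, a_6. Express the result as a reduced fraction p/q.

126/19

Start with 1.
1 + 1/(1/1) = 1 + 1/1 = 2/1
2 + 1/(2/1) = 2 + 1/2 = 5/2
1 + 1/(5/2) = 1 + 2/5 = 7/5
1 + 1/(7/5) = 1 + 5/7 = 12/7
1 + 1/(12/7) = 1 + 7/12 = 19/12
6 + 1/(19/12) = 6 + 12/19 = 126/19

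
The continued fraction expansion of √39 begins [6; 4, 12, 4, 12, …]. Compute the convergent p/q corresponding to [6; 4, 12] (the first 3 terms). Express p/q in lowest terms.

a_0 = 6: 6/1
a_1 = 4: 25/4
a_2 = 12: 306/49

306/49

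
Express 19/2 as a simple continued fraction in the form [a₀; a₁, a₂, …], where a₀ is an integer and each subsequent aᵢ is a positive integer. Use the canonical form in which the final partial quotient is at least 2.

Repeatedly divide and take the remainder:
⌊19/2⌋ = 9, remainder 1
⌊2/1⌋ = 2, remainder 0

[9; 2]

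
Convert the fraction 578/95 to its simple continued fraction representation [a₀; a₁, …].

Apply division with remainder until the remainder is 0:
578 = 6·95 + 8, so a_0 = 6
95 = 11·8 + 7, so a_1 = 11
8 = 1·7 + 1, so a_2 = 1
7 = 7·1 + 0, so a_3 = 7

[6; 11, 1, 7]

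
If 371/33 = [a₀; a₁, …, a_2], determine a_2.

8

371 = 11·33 + 8, so a_0 = 11
33 = 4·8 + 1, so a_1 = 4
8 = 8·1 + 0, so a_2 = 8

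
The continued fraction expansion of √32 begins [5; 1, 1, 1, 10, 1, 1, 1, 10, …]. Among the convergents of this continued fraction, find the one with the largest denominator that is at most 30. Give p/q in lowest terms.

List convergents until the denominator exceeds the bound:
a_0 = 5: 5/1  (≤ bound)
a_1 = 1: 6/1  (≤ bound)
a_2 = 1: 11/2  (≤ bound)
a_3 = 1: 17/3  (≤ bound)
a_4 = 10: 181/32  (> 30, stop)

17/3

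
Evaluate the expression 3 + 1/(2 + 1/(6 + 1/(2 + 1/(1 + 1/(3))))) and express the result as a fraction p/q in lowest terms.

523/151

Compute successive convergents:
a_0 = 3: 3/1
a_1 = 2: 7/2
a_2 = 6: 45/13
a_3 = 2: 97/28
a_4 = 1: 142/41
a_5 = 3: 523/151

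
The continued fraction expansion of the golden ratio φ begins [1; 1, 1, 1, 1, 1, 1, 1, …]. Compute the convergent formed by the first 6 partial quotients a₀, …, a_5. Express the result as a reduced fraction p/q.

13/8

Start with 1.
1 + 1/(1/1) = 1 + 1/1 = 2/1
1 + 1/(2/1) = 1 + 1/2 = 3/2
1 + 1/(3/2) = 1 + 2/3 = 5/3
1 + 1/(5/3) = 1 + 3/5 = 8/5
1 + 1/(8/5) = 1 + 5/8 = 13/8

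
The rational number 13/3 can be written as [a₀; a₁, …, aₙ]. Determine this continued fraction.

Run the Euclidean algorithm, recording each quotient:
13 = 4·3 + 1, so a_0 = 4
3 = 3·1 + 0, so a_1 = 3

[4; 3]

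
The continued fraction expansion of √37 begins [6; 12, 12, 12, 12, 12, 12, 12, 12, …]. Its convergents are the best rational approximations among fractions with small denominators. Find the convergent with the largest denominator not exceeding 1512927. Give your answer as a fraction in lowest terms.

List convergents until the denominator exceeds the bound:
a_0 = 6: 6/1  (≤ bound)
a_1 = 12: 73/12  (≤ bound)
a_2 = 12: 882/145  (≤ bound)
a_3 = 12: 10657/1752  (≤ bound)
a_4 = 12: 128766/21169  (≤ bound)
a_5 = 12: 1555849/255780  (≤ bound)
a_6 = 12: 18798954/3090529  (> 1512927, stop)

1555849/255780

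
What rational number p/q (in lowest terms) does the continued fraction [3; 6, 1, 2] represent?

a_0 = 3: 3/1
a_1 = 6: 19/6
a_2 = 1: 22/7
a_3 = 2: 63/20

63/20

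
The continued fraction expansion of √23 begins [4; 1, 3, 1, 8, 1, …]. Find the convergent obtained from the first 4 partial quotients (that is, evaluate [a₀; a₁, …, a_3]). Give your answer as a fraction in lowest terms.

24/5

Use the convergent recurrence hₖ = aₖ·hₖ₋₁ + hₖ₋₂ (and likewise for the denominators kₖ):
a_0 = 4: 4/1
a_1 = 1: 5/1
a_2 = 3: 19/4
a_3 = 1: 24/5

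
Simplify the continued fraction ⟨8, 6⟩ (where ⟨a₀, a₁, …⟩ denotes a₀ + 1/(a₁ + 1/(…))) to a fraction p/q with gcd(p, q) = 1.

a_0 = 8: 8/1
a_1 = 6: 49/6

49/6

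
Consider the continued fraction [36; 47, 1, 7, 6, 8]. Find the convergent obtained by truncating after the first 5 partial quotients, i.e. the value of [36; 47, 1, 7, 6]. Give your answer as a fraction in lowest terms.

a_0 = 36: 36/1
a_1 = 47: 1693/47
a_2 = 1: 1729/48
a_3 = 7: 13796/383
a_4 = 6: 84505/2346

84505/2346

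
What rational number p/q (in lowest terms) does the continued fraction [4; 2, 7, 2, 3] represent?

Collapse the nested fraction from the inside out:
Start with 3.
2 + 1/(3/1) = 2 + 1/3 = 7/3
7 + 1/(7/3) = 7 + 3/7 = 52/7
2 + 1/(52/7) = 2 + 7/52 = 111/52
4 + 1/(111/52) = 4 + 52/111 = 496/111

496/111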